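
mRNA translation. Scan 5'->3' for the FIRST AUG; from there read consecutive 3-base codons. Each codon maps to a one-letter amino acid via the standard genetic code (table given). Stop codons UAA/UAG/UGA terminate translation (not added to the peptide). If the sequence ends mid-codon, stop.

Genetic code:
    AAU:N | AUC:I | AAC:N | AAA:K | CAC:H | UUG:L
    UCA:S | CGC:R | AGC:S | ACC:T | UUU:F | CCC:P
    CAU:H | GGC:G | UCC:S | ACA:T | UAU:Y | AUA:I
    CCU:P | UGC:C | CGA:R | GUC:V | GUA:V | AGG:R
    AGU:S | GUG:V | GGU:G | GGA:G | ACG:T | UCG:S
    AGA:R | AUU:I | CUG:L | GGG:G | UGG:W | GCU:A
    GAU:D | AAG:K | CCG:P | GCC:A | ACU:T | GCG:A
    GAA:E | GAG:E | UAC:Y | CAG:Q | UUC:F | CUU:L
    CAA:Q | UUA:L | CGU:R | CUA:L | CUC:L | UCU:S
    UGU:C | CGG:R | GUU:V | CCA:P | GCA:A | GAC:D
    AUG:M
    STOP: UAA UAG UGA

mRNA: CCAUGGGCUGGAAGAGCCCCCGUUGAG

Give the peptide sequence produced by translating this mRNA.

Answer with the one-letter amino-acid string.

start AUG at pos 2
pos 2: AUG -> M; peptide=M
pos 5: GGC -> G; peptide=MG
pos 8: UGG -> W; peptide=MGW
pos 11: AAG -> K; peptide=MGWK
pos 14: AGC -> S; peptide=MGWKS
pos 17: CCC -> P; peptide=MGWKSP
pos 20: CGU -> R; peptide=MGWKSPR
pos 23: UGA -> STOP

Answer: MGWKSPR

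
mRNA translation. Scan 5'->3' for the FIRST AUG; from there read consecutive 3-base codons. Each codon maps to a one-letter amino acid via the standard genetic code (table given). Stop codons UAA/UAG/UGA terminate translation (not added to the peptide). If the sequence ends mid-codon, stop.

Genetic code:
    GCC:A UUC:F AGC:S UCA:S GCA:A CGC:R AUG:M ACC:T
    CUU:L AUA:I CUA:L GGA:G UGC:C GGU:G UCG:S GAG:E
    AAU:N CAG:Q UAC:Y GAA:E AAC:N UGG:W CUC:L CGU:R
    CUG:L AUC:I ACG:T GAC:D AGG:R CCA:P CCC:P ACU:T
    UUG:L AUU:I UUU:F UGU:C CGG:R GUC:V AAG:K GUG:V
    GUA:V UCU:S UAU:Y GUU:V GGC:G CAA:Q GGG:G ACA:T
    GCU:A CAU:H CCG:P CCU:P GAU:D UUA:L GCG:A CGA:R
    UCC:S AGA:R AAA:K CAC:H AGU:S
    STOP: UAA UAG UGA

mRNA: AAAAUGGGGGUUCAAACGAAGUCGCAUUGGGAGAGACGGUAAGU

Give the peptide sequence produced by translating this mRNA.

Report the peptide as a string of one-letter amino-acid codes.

Answer: MGVQTKSHWERR

Derivation:
start AUG at pos 3
pos 3: AUG -> M; peptide=M
pos 6: GGG -> G; peptide=MG
pos 9: GUU -> V; peptide=MGV
pos 12: CAA -> Q; peptide=MGVQ
pos 15: ACG -> T; peptide=MGVQT
pos 18: AAG -> K; peptide=MGVQTK
pos 21: UCG -> S; peptide=MGVQTKS
pos 24: CAU -> H; peptide=MGVQTKSH
pos 27: UGG -> W; peptide=MGVQTKSHW
pos 30: GAG -> E; peptide=MGVQTKSHWE
pos 33: AGA -> R; peptide=MGVQTKSHWER
pos 36: CGG -> R; peptide=MGVQTKSHWERR
pos 39: UAA -> STOP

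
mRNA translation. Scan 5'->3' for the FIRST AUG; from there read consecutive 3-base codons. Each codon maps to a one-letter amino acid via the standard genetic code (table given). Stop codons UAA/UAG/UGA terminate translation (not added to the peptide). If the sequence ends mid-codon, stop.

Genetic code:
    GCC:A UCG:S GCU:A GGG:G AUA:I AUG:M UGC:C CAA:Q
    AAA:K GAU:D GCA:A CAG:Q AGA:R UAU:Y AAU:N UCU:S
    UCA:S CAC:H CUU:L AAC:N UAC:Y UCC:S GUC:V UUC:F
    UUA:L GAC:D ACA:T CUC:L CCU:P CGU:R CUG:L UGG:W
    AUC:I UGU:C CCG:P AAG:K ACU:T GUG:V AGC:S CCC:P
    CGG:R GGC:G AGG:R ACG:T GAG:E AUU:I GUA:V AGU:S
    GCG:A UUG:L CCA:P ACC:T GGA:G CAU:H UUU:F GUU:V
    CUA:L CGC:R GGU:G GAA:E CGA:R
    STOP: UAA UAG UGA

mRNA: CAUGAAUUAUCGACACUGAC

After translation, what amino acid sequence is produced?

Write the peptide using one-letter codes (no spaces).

start AUG at pos 1
pos 1: AUG -> M; peptide=M
pos 4: AAU -> N; peptide=MN
pos 7: UAU -> Y; peptide=MNY
pos 10: CGA -> R; peptide=MNYR
pos 13: CAC -> H; peptide=MNYRH
pos 16: UGA -> STOP

Answer: MNYRH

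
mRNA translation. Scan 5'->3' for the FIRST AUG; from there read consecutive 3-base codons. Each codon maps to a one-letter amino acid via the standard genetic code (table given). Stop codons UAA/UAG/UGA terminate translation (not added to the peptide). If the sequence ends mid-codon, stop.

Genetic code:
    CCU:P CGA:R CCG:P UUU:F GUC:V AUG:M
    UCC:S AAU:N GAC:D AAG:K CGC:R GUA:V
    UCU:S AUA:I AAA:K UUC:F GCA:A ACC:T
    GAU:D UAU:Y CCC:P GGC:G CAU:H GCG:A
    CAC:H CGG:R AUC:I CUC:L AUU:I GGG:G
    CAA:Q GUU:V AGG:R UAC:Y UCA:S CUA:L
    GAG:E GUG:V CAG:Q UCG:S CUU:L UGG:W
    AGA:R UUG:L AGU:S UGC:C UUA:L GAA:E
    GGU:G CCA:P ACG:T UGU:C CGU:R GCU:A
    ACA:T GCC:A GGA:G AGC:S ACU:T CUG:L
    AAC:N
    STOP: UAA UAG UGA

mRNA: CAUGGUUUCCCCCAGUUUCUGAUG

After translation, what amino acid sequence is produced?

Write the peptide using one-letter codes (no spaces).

Answer: MVSPSF

Derivation:
start AUG at pos 1
pos 1: AUG -> M; peptide=M
pos 4: GUU -> V; peptide=MV
pos 7: UCC -> S; peptide=MVS
pos 10: CCC -> P; peptide=MVSP
pos 13: AGU -> S; peptide=MVSPS
pos 16: UUC -> F; peptide=MVSPSF
pos 19: UGA -> STOP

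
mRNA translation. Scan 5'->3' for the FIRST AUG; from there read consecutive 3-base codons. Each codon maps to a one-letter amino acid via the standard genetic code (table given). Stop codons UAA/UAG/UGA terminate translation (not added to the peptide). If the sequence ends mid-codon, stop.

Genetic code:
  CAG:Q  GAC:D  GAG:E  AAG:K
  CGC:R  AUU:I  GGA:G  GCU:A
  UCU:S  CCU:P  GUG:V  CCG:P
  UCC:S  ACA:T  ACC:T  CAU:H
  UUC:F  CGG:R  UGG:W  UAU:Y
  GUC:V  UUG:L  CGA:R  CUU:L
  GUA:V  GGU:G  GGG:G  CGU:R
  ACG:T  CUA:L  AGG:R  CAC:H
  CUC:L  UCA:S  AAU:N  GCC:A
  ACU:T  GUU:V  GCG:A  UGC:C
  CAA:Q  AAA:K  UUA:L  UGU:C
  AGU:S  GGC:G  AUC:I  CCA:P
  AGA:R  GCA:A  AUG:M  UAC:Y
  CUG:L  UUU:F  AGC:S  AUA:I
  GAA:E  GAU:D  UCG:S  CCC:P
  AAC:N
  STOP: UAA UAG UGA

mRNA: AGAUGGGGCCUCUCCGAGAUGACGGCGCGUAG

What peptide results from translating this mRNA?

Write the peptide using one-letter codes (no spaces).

Answer: MGPLRDDGA

Derivation:
start AUG at pos 2
pos 2: AUG -> M; peptide=M
pos 5: GGG -> G; peptide=MG
pos 8: CCU -> P; peptide=MGP
pos 11: CUC -> L; peptide=MGPL
pos 14: CGA -> R; peptide=MGPLR
pos 17: GAU -> D; peptide=MGPLRD
pos 20: GAC -> D; peptide=MGPLRDD
pos 23: GGC -> G; peptide=MGPLRDDG
pos 26: GCG -> A; peptide=MGPLRDDGA
pos 29: UAG -> STOP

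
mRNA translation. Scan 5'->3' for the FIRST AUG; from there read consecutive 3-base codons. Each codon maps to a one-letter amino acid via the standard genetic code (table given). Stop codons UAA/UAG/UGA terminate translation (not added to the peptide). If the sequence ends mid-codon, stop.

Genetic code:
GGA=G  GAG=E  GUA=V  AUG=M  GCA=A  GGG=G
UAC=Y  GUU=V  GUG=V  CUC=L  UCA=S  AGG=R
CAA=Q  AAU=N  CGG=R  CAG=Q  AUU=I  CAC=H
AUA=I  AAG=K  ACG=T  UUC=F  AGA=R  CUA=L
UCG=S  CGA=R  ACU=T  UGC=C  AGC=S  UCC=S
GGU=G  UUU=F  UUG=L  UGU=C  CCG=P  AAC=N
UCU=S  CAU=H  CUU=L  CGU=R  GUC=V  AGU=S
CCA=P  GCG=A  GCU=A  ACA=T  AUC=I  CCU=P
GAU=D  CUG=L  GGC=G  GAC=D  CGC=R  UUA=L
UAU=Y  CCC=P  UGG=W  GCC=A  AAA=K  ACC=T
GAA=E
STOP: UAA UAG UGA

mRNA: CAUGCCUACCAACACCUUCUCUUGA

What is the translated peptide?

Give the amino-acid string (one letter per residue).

Answer: MPTNTFS

Derivation:
start AUG at pos 1
pos 1: AUG -> M; peptide=M
pos 4: CCU -> P; peptide=MP
pos 7: ACC -> T; peptide=MPT
pos 10: AAC -> N; peptide=MPTN
pos 13: ACC -> T; peptide=MPTNT
pos 16: UUC -> F; peptide=MPTNTF
pos 19: UCU -> S; peptide=MPTNTFS
pos 22: UGA -> STOP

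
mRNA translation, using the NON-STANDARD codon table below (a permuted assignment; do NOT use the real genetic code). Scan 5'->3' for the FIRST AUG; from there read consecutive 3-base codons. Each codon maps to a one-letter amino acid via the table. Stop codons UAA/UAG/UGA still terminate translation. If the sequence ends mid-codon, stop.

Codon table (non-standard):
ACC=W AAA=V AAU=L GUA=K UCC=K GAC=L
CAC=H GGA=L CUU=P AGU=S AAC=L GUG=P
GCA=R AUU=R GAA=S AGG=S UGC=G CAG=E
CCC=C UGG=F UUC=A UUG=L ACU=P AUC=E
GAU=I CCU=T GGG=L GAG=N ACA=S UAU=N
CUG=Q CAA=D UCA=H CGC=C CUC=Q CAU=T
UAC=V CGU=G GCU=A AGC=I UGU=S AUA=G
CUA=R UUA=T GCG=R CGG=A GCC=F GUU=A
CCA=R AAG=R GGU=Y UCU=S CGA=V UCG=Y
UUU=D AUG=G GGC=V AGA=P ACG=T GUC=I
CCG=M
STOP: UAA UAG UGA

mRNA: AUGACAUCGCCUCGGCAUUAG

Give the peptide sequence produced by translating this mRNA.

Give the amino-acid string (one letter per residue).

Answer: GSYTAT

Derivation:
start AUG at pos 0
pos 0: AUG -> G; peptide=G
pos 3: ACA -> S; peptide=GS
pos 6: UCG -> Y; peptide=GSY
pos 9: CCU -> T; peptide=GSYT
pos 12: CGG -> A; peptide=GSYTA
pos 15: CAU -> T; peptide=GSYTAT
pos 18: UAG -> STOP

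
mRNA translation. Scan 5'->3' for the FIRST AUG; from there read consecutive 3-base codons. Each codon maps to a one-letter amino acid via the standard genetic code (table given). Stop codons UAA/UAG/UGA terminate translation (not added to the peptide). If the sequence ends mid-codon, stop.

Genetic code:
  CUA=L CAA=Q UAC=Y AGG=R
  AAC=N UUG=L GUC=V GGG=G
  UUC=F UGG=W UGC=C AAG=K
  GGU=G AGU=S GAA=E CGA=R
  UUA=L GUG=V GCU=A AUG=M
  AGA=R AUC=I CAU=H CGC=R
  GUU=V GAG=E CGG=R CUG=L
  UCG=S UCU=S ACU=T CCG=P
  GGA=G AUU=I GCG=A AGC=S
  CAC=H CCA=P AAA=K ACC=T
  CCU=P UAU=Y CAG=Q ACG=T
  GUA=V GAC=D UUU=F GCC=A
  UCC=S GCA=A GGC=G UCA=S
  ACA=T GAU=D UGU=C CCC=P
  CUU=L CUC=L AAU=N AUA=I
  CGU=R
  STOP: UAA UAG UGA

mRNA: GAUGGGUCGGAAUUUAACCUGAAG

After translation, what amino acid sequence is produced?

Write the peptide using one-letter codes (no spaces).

Answer: MGRNLT

Derivation:
start AUG at pos 1
pos 1: AUG -> M; peptide=M
pos 4: GGU -> G; peptide=MG
pos 7: CGG -> R; peptide=MGR
pos 10: AAU -> N; peptide=MGRN
pos 13: UUA -> L; peptide=MGRNL
pos 16: ACC -> T; peptide=MGRNLT
pos 19: UGA -> STOP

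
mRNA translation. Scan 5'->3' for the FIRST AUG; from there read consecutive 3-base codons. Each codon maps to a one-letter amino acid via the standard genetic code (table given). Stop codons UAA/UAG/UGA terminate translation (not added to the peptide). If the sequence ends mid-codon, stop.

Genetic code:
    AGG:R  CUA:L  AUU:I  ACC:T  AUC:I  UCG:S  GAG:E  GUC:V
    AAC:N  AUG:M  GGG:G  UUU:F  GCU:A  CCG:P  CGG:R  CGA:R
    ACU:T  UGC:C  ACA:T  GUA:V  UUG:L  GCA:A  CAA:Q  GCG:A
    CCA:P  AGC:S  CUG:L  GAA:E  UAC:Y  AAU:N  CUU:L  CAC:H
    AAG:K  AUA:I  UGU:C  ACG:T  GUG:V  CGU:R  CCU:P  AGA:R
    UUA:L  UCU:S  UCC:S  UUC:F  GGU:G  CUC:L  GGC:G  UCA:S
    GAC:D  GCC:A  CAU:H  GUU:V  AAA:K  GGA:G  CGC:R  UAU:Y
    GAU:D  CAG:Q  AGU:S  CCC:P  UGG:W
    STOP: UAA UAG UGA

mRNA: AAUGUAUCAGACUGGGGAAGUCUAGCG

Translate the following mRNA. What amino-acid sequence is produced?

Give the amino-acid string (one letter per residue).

Answer: MYQTGEV

Derivation:
start AUG at pos 1
pos 1: AUG -> M; peptide=M
pos 4: UAU -> Y; peptide=MY
pos 7: CAG -> Q; peptide=MYQ
pos 10: ACU -> T; peptide=MYQT
pos 13: GGG -> G; peptide=MYQTG
pos 16: GAA -> E; peptide=MYQTGE
pos 19: GUC -> V; peptide=MYQTGEV
pos 22: UAG -> STOP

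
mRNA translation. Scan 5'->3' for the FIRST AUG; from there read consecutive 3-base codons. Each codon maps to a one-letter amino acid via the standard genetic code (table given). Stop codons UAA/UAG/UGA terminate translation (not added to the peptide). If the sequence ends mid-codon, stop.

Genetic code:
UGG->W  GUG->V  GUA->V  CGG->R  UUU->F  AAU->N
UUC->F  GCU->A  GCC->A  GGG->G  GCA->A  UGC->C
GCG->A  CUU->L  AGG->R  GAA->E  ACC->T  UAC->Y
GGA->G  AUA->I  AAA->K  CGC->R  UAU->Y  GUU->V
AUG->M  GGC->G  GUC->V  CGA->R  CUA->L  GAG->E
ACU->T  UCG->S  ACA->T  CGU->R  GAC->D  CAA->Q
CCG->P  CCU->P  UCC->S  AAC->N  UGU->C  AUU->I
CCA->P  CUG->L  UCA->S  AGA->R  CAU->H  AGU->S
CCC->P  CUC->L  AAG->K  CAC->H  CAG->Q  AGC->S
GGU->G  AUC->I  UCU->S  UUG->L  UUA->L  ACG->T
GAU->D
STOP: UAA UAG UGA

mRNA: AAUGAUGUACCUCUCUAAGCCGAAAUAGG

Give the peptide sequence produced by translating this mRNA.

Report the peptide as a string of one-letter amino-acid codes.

start AUG at pos 1
pos 1: AUG -> M; peptide=M
pos 4: AUG -> M; peptide=MM
pos 7: UAC -> Y; peptide=MMY
pos 10: CUC -> L; peptide=MMYL
pos 13: UCU -> S; peptide=MMYLS
pos 16: AAG -> K; peptide=MMYLSK
pos 19: CCG -> P; peptide=MMYLSKP
pos 22: AAA -> K; peptide=MMYLSKPK
pos 25: UAG -> STOP

Answer: MMYLSKPK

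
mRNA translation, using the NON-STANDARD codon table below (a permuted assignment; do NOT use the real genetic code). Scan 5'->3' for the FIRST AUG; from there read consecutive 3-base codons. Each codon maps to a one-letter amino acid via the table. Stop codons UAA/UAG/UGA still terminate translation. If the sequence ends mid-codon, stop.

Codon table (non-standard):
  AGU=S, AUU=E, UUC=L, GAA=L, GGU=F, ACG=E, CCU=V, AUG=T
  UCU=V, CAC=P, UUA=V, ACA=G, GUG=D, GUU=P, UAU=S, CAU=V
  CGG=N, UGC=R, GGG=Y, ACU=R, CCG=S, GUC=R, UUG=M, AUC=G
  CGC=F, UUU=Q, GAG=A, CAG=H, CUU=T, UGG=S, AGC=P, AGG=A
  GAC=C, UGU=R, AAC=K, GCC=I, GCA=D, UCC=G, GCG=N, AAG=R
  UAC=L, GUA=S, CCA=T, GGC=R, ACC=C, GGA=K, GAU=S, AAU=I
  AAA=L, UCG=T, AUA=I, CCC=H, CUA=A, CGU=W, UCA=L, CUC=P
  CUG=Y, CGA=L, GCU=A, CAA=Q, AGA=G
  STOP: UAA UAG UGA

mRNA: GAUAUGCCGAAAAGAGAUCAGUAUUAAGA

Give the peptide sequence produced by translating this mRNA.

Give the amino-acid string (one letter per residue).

start AUG at pos 3
pos 3: AUG -> T; peptide=T
pos 6: CCG -> S; peptide=TS
pos 9: AAA -> L; peptide=TSL
pos 12: AGA -> G; peptide=TSLG
pos 15: GAU -> S; peptide=TSLGS
pos 18: CAG -> H; peptide=TSLGSH
pos 21: UAU -> S; peptide=TSLGSHS
pos 24: UAA -> STOP

Answer: TSLGSHS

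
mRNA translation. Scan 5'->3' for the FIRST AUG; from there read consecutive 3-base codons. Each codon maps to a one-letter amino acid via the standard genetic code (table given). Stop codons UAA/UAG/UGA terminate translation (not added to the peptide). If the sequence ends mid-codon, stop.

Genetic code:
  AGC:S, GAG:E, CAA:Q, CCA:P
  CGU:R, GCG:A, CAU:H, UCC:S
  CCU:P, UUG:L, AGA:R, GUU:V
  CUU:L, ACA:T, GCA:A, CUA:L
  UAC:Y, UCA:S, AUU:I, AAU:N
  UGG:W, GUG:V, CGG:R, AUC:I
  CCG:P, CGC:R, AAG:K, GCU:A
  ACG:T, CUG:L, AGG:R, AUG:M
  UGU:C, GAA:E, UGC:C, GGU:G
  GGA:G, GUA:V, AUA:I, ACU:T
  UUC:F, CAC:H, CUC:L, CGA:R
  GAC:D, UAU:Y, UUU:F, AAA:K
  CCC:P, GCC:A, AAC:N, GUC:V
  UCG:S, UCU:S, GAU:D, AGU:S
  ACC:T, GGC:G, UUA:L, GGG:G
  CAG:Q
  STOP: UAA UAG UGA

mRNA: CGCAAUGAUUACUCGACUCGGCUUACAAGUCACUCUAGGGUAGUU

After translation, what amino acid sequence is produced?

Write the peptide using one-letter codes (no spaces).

start AUG at pos 4
pos 4: AUG -> M; peptide=M
pos 7: AUU -> I; peptide=MI
pos 10: ACU -> T; peptide=MIT
pos 13: CGA -> R; peptide=MITR
pos 16: CUC -> L; peptide=MITRL
pos 19: GGC -> G; peptide=MITRLG
pos 22: UUA -> L; peptide=MITRLGL
pos 25: CAA -> Q; peptide=MITRLGLQ
pos 28: GUC -> V; peptide=MITRLGLQV
pos 31: ACU -> T; peptide=MITRLGLQVT
pos 34: CUA -> L; peptide=MITRLGLQVTL
pos 37: GGG -> G; peptide=MITRLGLQVTLG
pos 40: UAG -> STOP

Answer: MITRLGLQVTLG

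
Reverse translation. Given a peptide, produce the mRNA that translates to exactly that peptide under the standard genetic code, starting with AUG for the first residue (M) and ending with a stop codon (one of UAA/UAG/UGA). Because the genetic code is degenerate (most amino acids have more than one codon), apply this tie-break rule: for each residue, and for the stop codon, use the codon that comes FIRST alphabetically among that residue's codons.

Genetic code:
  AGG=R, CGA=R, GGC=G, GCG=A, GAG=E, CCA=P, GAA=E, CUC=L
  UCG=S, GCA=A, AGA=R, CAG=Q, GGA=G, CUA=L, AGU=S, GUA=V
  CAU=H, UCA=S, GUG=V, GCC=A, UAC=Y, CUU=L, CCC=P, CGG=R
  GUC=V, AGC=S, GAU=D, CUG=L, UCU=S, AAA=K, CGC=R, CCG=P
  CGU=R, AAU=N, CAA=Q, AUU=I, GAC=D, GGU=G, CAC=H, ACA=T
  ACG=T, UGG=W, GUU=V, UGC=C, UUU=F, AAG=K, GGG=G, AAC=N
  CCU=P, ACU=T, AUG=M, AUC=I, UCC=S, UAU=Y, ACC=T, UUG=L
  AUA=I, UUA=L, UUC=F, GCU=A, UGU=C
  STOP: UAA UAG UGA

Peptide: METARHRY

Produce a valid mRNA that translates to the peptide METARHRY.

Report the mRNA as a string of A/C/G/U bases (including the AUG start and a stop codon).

residue 1: M -> AUG (start codon)
residue 2: E codons sorted = GAA,GAG -> pick first = GAA
residue 3: T codons sorted = ACA,ACC,ACG,ACU -> pick first = ACA
residue 4: A codons sorted = GCA,GCC,GCG,GCU -> pick first = GCA
residue 5: R codons sorted = AGA,AGG,CGA,CGC,CGG,CGU -> pick first = AGA
residue 6: H codons sorted = CAC,CAU -> pick first = CAC
residue 7: R codons sorted = AGA,AGG,CGA,CGC,CGG,CGU -> pick first = AGA
residue 8: Y codons sorted = UAC,UAU -> pick first = UAC
terminator: stop codons sorted = UAA,UAG,UGA -> pick first = UAA

Answer: mRNA: AUGGAAACAGCAAGACACAGAUACUAA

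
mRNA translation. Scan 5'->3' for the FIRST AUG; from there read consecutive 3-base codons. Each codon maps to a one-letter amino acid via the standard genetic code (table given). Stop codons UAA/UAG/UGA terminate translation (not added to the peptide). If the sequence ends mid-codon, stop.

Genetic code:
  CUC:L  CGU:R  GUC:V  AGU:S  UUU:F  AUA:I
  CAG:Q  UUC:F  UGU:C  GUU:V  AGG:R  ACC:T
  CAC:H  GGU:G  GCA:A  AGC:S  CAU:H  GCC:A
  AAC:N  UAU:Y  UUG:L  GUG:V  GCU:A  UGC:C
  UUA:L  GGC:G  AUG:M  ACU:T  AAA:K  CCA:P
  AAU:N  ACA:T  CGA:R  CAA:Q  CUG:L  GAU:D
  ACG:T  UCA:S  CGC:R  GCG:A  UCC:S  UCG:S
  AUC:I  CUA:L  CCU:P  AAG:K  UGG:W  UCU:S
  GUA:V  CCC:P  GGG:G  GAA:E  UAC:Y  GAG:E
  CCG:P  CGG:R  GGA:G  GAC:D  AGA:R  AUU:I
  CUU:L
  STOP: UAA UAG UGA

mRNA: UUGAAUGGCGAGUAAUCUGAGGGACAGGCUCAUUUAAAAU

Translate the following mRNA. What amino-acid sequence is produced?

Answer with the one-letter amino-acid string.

Answer: MASNLRDRLI

Derivation:
start AUG at pos 4
pos 4: AUG -> M; peptide=M
pos 7: GCG -> A; peptide=MA
pos 10: AGU -> S; peptide=MAS
pos 13: AAU -> N; peptide=MASN
pos 16: CUG -> L; peptide=MASNL
pos 19: AGG -> R; peptide=MASNLR
pos 22: GAC -> D; peptide=MASNLRD
pos 25: AGG -> R; peptide=MASNLRDR
pos 28: CUC -> L; peptide=MASNLRDRL
pos 31: AUU -> I; peptide=MASNLRDRLI
pos 34: UAA -> STOP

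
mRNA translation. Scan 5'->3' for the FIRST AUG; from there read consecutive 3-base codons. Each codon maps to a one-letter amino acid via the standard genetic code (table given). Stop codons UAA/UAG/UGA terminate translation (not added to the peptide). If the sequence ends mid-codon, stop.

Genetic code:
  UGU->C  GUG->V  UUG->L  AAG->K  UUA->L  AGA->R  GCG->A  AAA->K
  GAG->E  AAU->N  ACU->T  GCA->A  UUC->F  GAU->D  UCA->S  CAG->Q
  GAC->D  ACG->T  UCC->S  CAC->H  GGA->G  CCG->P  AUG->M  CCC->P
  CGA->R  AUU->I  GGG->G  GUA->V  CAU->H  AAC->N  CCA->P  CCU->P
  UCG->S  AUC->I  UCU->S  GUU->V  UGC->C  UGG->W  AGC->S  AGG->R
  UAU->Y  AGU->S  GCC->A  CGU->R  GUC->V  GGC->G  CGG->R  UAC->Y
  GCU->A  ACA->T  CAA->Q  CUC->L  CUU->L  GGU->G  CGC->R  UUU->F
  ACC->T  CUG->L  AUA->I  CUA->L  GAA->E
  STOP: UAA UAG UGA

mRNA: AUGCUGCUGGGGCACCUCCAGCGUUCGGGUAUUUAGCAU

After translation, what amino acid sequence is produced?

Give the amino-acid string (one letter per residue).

start AUG at pos 0
pos 0: AUG -> M; peptide=M
pos 3: CUG -> L; peptide=ML
pos 6: CUG -> L; peptide=MLL
pos 9: GGG -> G; peptide=MLLG
pos 12: CAC -> H; peptide=MLLGH
pos 15: CUC -> L; peptide=MLLGHL
pos 18: CAG -> Q; peptide=MLLGHLQ
pos 21: CGU -> R; peptide=MLLGHLQR
pos 24: UCG -> S; peptide=MLLGHLQRS
pos 27: GGU -> G; peptide=MLLGHLQRSG
pos 30: AUU -> I; peptide=MLLGHLQRSGI
pos 33: UAG -> STOP

Answer: MLLGHLQRSGI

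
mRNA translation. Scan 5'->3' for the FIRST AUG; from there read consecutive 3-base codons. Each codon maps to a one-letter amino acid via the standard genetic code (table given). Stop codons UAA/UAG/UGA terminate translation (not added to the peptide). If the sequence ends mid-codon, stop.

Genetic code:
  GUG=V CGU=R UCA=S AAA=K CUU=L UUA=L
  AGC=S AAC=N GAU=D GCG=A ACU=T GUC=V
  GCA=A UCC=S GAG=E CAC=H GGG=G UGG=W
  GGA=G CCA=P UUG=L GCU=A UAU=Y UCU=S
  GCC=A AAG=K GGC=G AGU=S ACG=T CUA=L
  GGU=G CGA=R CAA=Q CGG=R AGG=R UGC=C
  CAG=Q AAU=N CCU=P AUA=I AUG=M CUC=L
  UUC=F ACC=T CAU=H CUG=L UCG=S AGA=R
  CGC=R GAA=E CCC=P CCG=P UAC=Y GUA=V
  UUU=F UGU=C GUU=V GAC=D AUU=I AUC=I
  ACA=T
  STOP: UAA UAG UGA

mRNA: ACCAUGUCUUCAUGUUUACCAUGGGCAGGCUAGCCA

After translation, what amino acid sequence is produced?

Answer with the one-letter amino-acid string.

start AUG at pos 3
pos 3: AUG -> M; peptide=M
pos 6: UCU -> S; peptide=MS
pos 9: UCA -> S; peptide=MSS
pos 12: UGU -> C; peptide=MSSC
pos 15: UUA -> L; peptide=MSSCL
pos 18: CCA -> P; peptide=MSSCLP
pos 21: UGG -> W; peptide=MSSCLPW
pos 24: GCA -> A; peptide=MSSCLPWA
pos 27: GGC -> G; peptide=MSSCLPWAG
pos 30: UAG -> STOP

Answer: MSSCLPWAG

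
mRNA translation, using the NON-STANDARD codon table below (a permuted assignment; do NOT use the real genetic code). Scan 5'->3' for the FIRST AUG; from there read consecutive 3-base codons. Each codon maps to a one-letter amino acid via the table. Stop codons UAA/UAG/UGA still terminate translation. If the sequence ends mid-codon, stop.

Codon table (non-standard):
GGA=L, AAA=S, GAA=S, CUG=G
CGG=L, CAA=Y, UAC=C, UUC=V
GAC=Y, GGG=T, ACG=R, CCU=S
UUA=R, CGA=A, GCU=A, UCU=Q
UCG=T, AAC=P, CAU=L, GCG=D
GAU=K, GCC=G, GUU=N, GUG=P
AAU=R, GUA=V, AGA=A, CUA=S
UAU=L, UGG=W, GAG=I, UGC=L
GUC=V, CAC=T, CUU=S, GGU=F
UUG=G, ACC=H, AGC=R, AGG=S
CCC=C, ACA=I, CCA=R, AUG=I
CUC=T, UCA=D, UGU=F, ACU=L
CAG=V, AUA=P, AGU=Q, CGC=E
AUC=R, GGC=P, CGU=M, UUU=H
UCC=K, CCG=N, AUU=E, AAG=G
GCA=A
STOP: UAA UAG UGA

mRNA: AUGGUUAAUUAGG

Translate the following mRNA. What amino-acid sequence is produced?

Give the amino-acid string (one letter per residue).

start AUG at pos 0
pos 0: AUG -> I; peptide=I
pos 3: GUU -> N; peptide=IN
pos 6: AAU -> R; peptide=INR
pos 9: UAG -> STOP

Answer: INR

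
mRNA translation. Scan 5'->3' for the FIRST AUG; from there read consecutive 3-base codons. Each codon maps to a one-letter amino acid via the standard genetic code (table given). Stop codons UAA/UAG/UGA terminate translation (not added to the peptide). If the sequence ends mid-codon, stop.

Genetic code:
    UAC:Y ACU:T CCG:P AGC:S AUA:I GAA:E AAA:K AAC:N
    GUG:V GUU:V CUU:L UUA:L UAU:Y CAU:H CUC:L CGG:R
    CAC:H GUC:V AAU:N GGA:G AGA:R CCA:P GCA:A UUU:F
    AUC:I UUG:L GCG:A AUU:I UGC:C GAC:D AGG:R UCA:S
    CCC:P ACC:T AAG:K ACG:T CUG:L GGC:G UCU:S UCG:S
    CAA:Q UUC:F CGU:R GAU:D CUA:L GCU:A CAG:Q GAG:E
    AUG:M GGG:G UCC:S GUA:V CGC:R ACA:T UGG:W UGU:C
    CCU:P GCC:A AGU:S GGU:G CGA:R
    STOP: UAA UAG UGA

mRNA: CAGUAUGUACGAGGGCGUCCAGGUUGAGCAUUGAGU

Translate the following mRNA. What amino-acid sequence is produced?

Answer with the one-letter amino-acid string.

start AUG at pos 4
pos 4: AUG -> M; peptide=M
pos 7: UAC -> Y; peptide=MY
pos 10: GAG -> E; peptide=MYE
pos 13: GGC -> G; peptide=MYEG
pos 16: GUC -> V; peptide=MYEGV
pos 19: CAG -> Q; peptide=MYEGVQ
pos 22: GUU -> V; peptide=MYEGVQV
pos 25: GAG -> E; peptide=MYEGVQVE
pos 28: CAU -> H; peptide=MYEGVQVEH
pos 31: UGA -> STOP

Answer: MYEGVQVEH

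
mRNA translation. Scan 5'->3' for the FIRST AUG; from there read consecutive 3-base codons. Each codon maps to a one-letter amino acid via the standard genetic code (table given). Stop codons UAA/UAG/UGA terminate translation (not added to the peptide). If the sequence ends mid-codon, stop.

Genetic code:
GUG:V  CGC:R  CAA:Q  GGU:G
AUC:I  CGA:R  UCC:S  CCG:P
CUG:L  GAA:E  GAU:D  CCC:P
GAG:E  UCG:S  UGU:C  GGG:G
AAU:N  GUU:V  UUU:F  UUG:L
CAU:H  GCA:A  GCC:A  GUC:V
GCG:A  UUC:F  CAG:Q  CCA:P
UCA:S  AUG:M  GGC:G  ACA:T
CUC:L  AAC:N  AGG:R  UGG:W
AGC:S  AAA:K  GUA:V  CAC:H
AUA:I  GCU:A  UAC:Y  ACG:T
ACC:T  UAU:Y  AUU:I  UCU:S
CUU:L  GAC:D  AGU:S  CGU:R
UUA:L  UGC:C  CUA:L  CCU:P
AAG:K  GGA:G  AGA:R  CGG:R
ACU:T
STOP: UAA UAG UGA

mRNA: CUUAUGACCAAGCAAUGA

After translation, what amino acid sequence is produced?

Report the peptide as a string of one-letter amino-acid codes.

start AUG at pos 3
pos 3: AUG -> M; peptide=M
pos 6: ACC -> T; peptide=MT
pos 9: AAG -> K; peptide=MTK
pos 12: CAA -> Q; peptide=MTKQ
pos 15: UGA -> STOP

Answer: MTKQ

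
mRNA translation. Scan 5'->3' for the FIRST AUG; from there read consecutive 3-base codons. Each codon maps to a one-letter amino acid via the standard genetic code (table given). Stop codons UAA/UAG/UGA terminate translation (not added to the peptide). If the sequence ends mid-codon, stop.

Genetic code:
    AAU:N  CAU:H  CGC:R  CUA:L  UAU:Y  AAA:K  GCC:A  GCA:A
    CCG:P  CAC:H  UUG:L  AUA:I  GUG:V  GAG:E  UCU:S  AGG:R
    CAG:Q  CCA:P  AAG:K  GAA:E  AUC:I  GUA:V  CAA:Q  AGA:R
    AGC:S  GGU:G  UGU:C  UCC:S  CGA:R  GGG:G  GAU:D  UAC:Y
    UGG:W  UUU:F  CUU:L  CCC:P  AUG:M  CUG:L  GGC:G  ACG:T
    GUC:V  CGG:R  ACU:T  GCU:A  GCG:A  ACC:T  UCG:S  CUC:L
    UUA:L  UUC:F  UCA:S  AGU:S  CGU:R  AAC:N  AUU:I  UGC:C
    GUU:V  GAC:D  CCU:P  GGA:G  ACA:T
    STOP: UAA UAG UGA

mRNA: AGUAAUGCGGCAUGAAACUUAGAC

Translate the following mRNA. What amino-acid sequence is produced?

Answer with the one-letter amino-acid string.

start AUG at pos 4
pos 4: AUG -> M; peptide=M
pos 7: CGG -> R; peptide=MR
pos 10: CAU -> H; peptide=MRH
pos 13: GAA -> E; peptide=MRHE
pos 16: ACU -> T; peptide=MRHET
pos 19: UAG -> STOP

Answer: MRHET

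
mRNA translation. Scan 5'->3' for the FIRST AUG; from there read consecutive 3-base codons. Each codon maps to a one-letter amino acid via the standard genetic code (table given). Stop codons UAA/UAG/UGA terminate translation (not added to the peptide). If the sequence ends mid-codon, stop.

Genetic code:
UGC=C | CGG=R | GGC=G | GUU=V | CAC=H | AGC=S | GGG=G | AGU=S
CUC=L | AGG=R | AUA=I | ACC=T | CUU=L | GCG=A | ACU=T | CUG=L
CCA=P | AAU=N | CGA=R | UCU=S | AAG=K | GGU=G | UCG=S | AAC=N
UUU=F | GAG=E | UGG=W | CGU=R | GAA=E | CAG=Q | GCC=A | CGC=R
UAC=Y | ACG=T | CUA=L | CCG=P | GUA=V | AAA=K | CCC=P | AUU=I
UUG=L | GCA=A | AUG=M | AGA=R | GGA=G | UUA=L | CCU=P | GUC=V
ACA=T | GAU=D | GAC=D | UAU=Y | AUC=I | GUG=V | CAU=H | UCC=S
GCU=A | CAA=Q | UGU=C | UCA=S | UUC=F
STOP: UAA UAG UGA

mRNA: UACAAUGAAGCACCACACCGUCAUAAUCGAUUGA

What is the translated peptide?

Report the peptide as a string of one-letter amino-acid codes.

start AUG at pos 4
pos 4: AUG -> M; peptide=M
pos 7: AAG -> K; peptide=MK
pos 10: CAC -> H; peptide=MKH
pos 13: CAC -> H; peptide=MKHH
pos 16: ACC -> T; peptide=MKHHT
pos 19: GUC -> V; peptide=MKHHTV
pos 22: AUA -> I; peptide=MKHHTVI
pos 25: AUC -> I; peptide=MKHHTVII
pos 28: GAU -> D; peptide=MKHHTVIID
pos 31: UGA -> STOP

Answer: MKHHTVIID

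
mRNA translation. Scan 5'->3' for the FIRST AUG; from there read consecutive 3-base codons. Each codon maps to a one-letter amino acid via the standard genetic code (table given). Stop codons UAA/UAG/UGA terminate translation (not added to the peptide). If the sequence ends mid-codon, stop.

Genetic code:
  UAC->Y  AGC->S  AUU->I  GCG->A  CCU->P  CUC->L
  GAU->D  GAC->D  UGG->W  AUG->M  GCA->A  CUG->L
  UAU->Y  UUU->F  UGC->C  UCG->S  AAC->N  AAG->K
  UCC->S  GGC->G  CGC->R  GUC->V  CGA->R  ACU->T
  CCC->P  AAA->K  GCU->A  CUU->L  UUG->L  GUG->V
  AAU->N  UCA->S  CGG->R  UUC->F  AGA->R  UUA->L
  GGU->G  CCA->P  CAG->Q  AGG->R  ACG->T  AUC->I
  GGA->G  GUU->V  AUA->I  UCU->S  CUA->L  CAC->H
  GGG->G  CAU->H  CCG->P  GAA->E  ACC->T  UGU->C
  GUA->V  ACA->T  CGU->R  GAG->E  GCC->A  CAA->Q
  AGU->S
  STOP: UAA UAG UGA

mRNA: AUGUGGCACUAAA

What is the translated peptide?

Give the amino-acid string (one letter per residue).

start AUG at pos 0
pos 0: AUG -> M; peptide=M
pos 3: UGG -> W; peptide=MW
pos 6: CAC -> H; peptide=MWH
pos 9: UAA -> STOP

Answer: MWH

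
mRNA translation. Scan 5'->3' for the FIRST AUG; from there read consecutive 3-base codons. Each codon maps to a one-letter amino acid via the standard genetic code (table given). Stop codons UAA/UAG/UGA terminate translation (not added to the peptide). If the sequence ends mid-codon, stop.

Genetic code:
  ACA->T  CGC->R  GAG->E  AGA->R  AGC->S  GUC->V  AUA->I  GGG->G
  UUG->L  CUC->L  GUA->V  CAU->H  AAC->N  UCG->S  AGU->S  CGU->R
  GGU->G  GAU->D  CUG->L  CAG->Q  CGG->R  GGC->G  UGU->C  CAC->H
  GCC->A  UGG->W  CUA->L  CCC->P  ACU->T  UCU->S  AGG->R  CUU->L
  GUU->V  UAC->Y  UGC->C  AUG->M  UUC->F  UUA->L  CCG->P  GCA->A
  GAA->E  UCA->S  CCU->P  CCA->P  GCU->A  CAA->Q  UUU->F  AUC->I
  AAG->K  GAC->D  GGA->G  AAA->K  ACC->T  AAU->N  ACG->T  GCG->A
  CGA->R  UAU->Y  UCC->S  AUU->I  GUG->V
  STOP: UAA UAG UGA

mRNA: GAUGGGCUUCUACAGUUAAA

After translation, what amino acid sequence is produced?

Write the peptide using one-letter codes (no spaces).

Answer: MGFYS

Derivation:
start AUG at pos 1
pos 1: AUG -> M; peptide=M
pos 4: GGC -> G; peptide=MG
pos 7: UUC -> F; peptide=MGF
pos 10: UAC -> Y; peptide=MGFY
pos 13: AGU -> S; peptide=MGFYS
pos 16: UAA -> STOP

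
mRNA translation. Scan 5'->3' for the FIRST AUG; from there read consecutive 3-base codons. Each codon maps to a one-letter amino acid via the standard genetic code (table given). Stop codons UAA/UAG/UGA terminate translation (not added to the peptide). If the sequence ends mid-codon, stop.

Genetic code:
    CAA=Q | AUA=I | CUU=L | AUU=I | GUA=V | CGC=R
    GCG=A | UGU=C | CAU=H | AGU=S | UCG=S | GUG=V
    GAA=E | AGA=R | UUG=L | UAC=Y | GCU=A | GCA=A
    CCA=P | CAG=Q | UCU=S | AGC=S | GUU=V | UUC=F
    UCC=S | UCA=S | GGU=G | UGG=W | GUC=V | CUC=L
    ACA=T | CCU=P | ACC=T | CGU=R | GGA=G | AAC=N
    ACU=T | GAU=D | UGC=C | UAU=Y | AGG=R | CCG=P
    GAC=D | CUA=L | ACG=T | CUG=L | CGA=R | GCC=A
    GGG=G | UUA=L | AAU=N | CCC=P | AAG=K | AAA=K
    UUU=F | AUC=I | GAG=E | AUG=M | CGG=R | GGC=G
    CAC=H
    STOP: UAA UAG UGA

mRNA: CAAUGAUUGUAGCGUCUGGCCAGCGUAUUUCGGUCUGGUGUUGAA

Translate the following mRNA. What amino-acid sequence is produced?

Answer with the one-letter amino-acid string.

Answer: MIVASGQRISVWC

Derivation:
start AUG at pos 2
pos 2: AUG -> M; peptide=M
pos 5: AUU -> I; peptide=MI
pos 8: GUA -> V; peptide=MIV
pos 11: GCG -> A; peptide=MIVA
pos 14: UCU -> S; peptide=MIVAS
pos 17: GGC -> G; peptide=MIVASG
pos 20: CAG -> Q; peptide=MIVASGQ
pos 23: CGU -> R; peptide=MIVASGQR
pos 26: AUU -> I; peptide=MIVASGQRI
pos 29: UCG -> S; peptide=MIVASGQRIS
pos 32: GUC -> V; peptide=MIVASGQRISV
pos 35: UGG -> W; peptide=MIVASGQRISVW
pos 38: UGU -> C; peptide=MIVASGQRISVWC
pos 41: UGA -> STOP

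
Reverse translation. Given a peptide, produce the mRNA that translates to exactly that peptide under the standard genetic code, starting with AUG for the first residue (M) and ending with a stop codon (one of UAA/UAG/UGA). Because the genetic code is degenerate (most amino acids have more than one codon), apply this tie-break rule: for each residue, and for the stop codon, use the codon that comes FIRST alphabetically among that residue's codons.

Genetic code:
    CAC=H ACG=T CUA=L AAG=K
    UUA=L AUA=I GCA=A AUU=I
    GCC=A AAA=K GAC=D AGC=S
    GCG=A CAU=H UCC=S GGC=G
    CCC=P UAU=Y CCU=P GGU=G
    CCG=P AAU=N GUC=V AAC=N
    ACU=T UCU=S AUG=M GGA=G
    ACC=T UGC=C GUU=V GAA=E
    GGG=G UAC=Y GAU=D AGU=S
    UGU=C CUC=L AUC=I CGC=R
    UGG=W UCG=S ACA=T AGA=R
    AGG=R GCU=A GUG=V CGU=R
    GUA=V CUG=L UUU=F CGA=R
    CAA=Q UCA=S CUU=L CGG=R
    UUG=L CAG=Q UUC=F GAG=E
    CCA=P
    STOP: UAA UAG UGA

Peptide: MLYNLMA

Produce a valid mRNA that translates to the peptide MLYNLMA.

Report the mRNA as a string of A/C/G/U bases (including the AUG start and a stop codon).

residue 1: M -> AUG (start codon)
residue 2: L codons sorted = CUA,CUC,CUG,CUU,UUA,UUG -> pick first = CUA
residue 3: Y codons sorted = UAC,UAU -> pick first = UAC
residue 4: N codons sorted = AAC,AAU -> pick first = AAC
residue 5: L codons sorted = CUA,CUC,CUG,CUU,UUA,UUG -> pick first = CUA
residue 6: M -> AUG (only codon)
residue 7: A codons sorted = GCA,GCC,GCG,GCU -> pick first = GCA
terminator: stop codons sorted = UAA,UAG,UGA -> pick first = UAA

Answer: mRNA: AUGCUAUACAACCUAAUGGCAUAA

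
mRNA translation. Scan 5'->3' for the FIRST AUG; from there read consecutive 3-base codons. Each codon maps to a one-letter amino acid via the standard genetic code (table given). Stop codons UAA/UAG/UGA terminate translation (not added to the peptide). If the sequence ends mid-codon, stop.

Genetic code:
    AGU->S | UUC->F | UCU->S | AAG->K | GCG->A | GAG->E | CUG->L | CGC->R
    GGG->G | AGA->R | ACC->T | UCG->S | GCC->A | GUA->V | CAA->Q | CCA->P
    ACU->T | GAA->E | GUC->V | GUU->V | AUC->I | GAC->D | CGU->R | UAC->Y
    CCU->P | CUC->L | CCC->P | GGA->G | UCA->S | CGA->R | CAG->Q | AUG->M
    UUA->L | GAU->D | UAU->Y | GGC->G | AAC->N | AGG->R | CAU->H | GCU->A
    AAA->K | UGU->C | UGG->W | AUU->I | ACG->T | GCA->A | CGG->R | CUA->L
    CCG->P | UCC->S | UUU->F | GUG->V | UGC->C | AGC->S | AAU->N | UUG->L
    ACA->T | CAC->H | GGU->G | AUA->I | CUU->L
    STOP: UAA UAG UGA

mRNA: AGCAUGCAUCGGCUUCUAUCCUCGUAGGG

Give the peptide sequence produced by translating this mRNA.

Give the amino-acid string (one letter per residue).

start AUG at pos 3
pos 3: AUG -> M; peptide=M
pos 6: CAU -> H; peptide=MH
pos 9: CGG -> R; peptide=MHR
pos 12: CUU -> L; peptide=MHRL
pos 15: CUA -> L; peptide=MHRLL
pos 18: UCC -> S; peptide=MHRLLS
pos 21: UCG -> S; peptide=MHRLLSS
pos 24: UAG -> STOP

Answer: MHRLLSS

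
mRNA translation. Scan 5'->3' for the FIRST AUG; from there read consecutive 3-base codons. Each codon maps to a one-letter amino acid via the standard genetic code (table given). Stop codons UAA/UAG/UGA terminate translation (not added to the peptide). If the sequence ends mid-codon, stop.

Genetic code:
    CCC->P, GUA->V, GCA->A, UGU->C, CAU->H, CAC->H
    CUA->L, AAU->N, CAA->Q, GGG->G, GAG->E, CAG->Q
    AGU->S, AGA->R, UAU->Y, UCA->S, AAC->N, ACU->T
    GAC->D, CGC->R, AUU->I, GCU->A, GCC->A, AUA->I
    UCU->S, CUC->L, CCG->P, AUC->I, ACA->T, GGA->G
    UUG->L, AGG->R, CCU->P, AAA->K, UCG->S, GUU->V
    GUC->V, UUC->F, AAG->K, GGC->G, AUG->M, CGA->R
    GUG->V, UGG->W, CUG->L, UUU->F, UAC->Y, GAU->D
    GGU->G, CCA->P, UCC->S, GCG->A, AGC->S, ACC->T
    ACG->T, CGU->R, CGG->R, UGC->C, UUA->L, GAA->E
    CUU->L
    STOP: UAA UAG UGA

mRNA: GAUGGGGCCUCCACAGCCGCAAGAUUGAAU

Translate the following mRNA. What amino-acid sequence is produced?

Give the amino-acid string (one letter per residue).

Answer: MGPPQPQD

Derivation:
start AUG at pos 1
pos 1: AUG -> M; peptide=M
pos 4: GGG -> G; peptide=MG
pos 7: CCU -> P; peptide=MGP
pos 10: CCA -> P; peptide=MGPP
pos 13: CAG -> Q; peptide=MGPPQ
pos 16: CCG -> P; peptide=MGPPQP
pos 19: CAA -> Q; peptide=MGPPQPQ
pos 22: GAU -> D; peptide=MGPPQPQD
pos 25: UGA -> STOP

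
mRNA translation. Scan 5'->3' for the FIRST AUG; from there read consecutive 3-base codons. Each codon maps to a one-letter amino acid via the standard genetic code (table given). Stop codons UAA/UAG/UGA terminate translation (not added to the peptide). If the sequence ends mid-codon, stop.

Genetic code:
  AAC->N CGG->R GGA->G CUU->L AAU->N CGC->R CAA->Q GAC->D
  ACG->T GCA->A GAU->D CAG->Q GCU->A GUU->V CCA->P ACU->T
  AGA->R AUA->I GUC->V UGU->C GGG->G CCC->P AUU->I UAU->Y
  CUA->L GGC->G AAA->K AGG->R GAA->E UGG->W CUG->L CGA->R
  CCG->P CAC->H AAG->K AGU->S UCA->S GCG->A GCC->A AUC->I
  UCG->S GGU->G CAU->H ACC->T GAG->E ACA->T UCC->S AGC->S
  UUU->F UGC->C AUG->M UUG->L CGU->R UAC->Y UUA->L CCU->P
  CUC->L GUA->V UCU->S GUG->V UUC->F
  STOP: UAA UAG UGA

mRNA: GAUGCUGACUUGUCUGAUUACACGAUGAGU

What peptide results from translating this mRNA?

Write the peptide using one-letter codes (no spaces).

Answer: MLTCLITR

Derivation:
start AUG at pos 1
pos 1: AUG -> M; peptide=M
pos 4: CUG -> L; peptide=ML
pos 7: ACU -> T; peptide=MLT
pos 10: UGU -> C; peptide=MLTC
pos 13: CUG -> L; peptide=MLTCL
pos 16: AUU -> I; peptide=MLTCLI
pos 19: ACA -> T; peptide=MLTCLIT
pos 22: CGA -> R; peptide=MLTCLITR
pos 25: UGA -> STOP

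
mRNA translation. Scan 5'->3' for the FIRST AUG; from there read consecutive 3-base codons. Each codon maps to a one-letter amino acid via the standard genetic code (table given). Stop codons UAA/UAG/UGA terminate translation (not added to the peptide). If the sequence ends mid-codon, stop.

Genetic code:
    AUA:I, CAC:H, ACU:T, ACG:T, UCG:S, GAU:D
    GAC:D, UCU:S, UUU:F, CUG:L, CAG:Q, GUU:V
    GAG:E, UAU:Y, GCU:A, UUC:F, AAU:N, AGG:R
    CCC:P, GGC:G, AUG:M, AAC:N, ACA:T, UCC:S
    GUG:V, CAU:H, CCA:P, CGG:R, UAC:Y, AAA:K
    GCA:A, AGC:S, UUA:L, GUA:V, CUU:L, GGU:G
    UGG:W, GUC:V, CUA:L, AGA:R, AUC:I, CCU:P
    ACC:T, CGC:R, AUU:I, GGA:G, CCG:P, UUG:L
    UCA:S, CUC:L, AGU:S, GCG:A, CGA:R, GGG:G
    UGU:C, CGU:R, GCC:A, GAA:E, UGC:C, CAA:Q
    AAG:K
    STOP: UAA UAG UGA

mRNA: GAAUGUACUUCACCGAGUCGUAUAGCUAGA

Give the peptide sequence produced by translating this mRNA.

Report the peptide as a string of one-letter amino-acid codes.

Answer: MYFTESYS

Derivation:
start AUG at pos 2
pos 2: AUG -> M; peptide=M
pos 5: UAC -> Y; peptide=MY
pos 8: UUC -> F; peptide=MYF
pos 11: ACC -> T; peptide=MYFT
pos 14: GAG -> E; peptide=MYFTE
pos 17: UCG -> S; peptide=MYFTES
pos 20: UAU -> Y; peptide=MYFTESY
pos 23: AGC -> S; peptide=MYFTESYS
pos 26: UAG -> STOP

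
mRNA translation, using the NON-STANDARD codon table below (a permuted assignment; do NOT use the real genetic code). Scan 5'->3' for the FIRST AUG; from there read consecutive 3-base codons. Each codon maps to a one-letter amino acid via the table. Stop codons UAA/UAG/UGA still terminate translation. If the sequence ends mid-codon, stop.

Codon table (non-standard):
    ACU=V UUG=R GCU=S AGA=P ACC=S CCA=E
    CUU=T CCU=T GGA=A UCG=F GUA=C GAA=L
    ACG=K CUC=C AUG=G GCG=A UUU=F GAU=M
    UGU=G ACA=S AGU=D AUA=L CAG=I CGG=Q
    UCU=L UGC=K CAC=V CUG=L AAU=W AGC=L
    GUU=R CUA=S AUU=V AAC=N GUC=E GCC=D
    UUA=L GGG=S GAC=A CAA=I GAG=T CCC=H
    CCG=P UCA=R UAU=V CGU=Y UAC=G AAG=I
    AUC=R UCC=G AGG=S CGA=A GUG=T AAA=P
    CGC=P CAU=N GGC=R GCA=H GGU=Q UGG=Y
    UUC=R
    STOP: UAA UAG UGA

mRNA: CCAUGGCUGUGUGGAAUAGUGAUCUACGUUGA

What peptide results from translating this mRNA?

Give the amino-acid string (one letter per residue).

Answer: GSTYWDMSY

Derivation:
start AUG at pos 2
pos 2: AUG -> G; peptide=G
pos 5: GCU -> S; peptide=GS
pos 8: GUG -> T; peptide=GST
pos 11: UGG -> Y; peptide=GSTY
pos 14: AAU -> W; peptide=GSTYW
pos 17: AGU -> D; peptide=GSTYWD
pos 20: GAU -> M; peptide=GSTYWDM
pos 23: CUA -> S; peptide=GSTYWDMS
pos 26: CGU -> Y; peptide=GSTYWDMSY
pos 29: UGA -> STOP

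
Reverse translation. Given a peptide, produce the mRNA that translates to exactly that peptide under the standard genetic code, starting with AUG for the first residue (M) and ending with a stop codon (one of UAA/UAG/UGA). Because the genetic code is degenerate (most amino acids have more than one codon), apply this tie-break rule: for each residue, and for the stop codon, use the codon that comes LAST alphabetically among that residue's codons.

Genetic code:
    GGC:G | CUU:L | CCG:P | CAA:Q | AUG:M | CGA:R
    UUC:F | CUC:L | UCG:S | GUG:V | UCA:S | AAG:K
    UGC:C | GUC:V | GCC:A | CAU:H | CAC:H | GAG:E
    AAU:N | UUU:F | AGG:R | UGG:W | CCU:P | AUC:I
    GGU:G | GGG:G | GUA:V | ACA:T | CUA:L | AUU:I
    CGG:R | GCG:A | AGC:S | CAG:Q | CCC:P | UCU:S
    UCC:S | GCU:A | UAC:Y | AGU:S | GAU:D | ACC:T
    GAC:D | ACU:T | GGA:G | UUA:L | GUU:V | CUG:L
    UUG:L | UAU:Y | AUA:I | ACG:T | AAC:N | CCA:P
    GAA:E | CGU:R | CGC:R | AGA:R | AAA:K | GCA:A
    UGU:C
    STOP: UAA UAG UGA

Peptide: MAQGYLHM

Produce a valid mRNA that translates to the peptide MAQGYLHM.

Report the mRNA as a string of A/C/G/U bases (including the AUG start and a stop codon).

residue 1: M -> AUG (start codon)
residue 2: A codons sorted = GCA,GCC,GCG,GCU -> pick last = GCU
residue 3: Q codons sorted = CAA,CAG -> pick last = CAG
residue 4: G codons sorted = GGA,GGC,GGG,GGU -> pick last = GGU
residue 5: Y codons sorted = UAC,UAU -> pick last = UAU
residue 6: L codons sorted = CUA,CUC,CUG,CUU,UUA,UUG -> pick last = UUG
residue 7: H codons sorted = CAC,CAU -> pick last = CAU
residue 8: M -> AUG (only codon)
terminator: stop codons sorted = UAA,UAG,UGA -> pick last = UGA

Answer: mRNA: AUGGCUCAGGGUUAUUUGCAUAUGUGA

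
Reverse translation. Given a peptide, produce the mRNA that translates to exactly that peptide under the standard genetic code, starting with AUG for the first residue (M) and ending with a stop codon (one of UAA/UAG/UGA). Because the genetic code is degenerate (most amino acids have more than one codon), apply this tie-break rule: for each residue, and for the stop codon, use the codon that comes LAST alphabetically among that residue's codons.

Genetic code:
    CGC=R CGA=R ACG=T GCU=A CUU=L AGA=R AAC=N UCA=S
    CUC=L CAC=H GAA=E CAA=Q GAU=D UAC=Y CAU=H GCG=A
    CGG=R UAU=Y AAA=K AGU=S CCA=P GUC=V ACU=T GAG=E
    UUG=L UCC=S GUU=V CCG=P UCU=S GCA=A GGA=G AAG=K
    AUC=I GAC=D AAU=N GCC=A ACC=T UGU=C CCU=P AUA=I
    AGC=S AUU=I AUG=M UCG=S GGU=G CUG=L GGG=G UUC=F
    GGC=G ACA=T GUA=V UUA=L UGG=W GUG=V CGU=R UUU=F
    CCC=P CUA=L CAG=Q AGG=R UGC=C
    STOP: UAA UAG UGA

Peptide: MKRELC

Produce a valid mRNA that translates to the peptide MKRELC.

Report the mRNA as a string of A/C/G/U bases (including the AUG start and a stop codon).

residue 1: M -> AUG (start codon)
residue 2: K codons sorted = AAA,AAG -> pick last = AAG
residue 3: R codons sorted = AGA,AGG,CGA,CGC,CGG,CGU -> pick last = CGU
residue 4: E codons sorted = GAA,GAG -> pick last = GAG
residue 5: L codons sorted = CUA,CUC,CUG,CUU,UUA,UUG -> pick last = UUG
residue 6: C codons sorted = UGC,UGU -> pick last = UGU
terminator: stop codons sorted = UAA,UAG,UGA -> pick last = UGA

Answer: mRNA: AUGAAGCGUGAGUUGUGUUGA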